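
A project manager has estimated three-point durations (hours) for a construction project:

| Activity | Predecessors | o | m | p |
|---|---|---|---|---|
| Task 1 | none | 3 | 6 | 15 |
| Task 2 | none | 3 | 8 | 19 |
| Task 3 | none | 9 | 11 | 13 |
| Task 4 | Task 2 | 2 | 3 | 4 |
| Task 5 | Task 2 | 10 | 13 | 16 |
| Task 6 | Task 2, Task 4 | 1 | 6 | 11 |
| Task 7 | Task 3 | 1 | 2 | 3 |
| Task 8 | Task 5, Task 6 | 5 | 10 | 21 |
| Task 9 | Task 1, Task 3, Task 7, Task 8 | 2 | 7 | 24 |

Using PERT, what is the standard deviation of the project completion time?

te_Task 1 = (3 + 4·6 + 15)/6 = 42/6 = 7; σ²_Task 1 = ((15−3)/6)² = 4.000
te_Task 2 = (3 + 4·8 + 19)/6 = 54/6 = 9; σ²_Task 2 = ((19−3)/6)² = 7.111
te_Task 3 = (9 + 4·11 + 13)/6 = 66/6 = 11; σ²_Task 3 = ((13−9)/6)² = 0.444
te_Task 4 = (2 + 4·3 + 4)/6 = 18/6 = 3; σ²_Task 4 = ((4−2)/6)² = 0.111
te_Task 5 = (10 + 4·13 + 16)/6 = 78/6 = 13; σ²_Task 5 = ((16−10)/6)² = 1.000
te_Task 6 = (1 + 4·6 + 11)/6 = 36/6 = 6; σ²_Task 6 = ((11−1)/6)² = 2.778
te_Task 7 = (1 + 4·2 + 3)/6 = 12/6 = 2; σ²_Task 7 = ((3−1)/6)² = 0.111
te_Task 8 = (5 + 4·10 + 21)/6 = 66/6 = 11; σ²_Task 8 = ((21−5)/6)² = 7.111
te_Task 9 = (2 + 4·7 + 24)/6 = 54/6 = 9; σ²_Task 9 = ((24−2)/6)² = 13.444

Forward pass:
ES_Task 1 = 0; EF_Task 1 = 7
ES_Task 2 = 0; EF_Task 2 = 9
ES_Task 3 = 0; EF_Task 3 = 11
ES_Task 4 = 9; EF_Task 4 = 9+3 = 12
ES_Task 5 = 9; EF_Task 5 = 9+13 = 22
ES_Task 6 = max(EF_Task 2=9, EF_Task 4=12) = 12; EF_Task 6 = 12+6 = 18
ES_Task 7 = 11; EF_Task 7 = 11+2 = 13
ES_Task 8 = max(EF_Task 5=22, EF_Task 6=18) = 22; EF_Task 8 = 22+11 = 33
ES_Task 9 = max(EF_Task 1=7, EF_Task 3=11, EF_Task 7=13, EF_Task 8=33) = 33; EF_Task 9 = 33+9 = 42
Expected project duration μ = 42 hours. Critical path: Task 2 → Task 5 → Task 8 → Task 9.

Variance along critical path = 7.111 + 1.000 + 7.111 + 13.444 = 28.667
σ = √28.667 = 5.354 hours

5.35 hours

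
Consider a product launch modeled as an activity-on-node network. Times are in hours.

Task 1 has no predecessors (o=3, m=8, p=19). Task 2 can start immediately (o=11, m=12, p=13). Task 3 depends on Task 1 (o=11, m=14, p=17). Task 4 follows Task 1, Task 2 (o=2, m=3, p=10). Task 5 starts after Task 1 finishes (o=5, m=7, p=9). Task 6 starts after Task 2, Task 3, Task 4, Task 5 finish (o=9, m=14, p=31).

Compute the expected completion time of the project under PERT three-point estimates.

39 hours

te_Task 1 = (3 + 4·8 + 19)/6 = 54/6 = 9
te_Task 2 = (11 + 4·12 + 13)/6 = 72/6 = 12
te_Task 3 = (11 + 4·14 + 17)/6 = 84/6 = 14
te_Task 4 = (2 + 4·3 + 10)/6 = 24/6 = 4
te_Task 5 = (5 + 4·7 + 9)/6 = 42/6 = 7
te_Task 6 = (9 + 4·14 + 31)/6 = 96/6 = 16

Forward pass:
ES_Task 1 = 0; EF_Task 1 = 9
ES_Task 2 = 0; EF_Task 2 = 12
ES_Task 3 = 9; EF_Task 3 = 9+14 = 23
ES_Task 4 = max(EF_Task 1=9, EF_Task 2=12) = 12; EF_Task 4 = 12+4 = 16
ES_Task 5 = 9; EF_Task 5 = 9+7 = 16
ES_Task 6 = max(EF_Task 2=12, EF_Task 3=23, EF_Task 4=16, EF_Task 5=16) = 23; EF_Task 6 = 23+16 = 39
Expected project duration μ = 39 hours. Critical path: Task 1 → Task 3 → Task 6.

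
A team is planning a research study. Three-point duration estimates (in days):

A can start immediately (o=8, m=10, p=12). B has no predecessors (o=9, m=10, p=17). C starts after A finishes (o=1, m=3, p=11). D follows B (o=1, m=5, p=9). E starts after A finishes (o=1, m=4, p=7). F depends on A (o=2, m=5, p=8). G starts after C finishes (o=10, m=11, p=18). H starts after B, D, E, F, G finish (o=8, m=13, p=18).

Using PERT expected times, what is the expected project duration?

te_A = (8 + 4·10 + 12)/6 = 60/6 = 10
te_B = (9 + 4·10 + 17)/6 = 66/6 = 11
te_C = (1 + 4·3 + 11)/6 = 24/6 = 4
te_D = (1 + 4·5 + 9)/6 = 30/6 = 5
te_E = (1 + 4·4 + 7)/6 = 24/6 = 4
te_F = (2 + 4·5 + 8)/6 = 30/6 = 5
te_G = (10 + 4·11 + 18)/6 = 72/6 = 12
te_H = (8 + 4·13 + 18)/6 = 78/6 = 13

Forward pass:
ES_A = 0; EF_A = 10
ES_B = 0; EF_B = 11
ES_C = 10; EF_C = 10+4 = 14
ES_D = 11; EF_D = 11+5 = 16
ES_E = 10; EF_E = 10+4 = 14
ES_F = 10; EF_F = 10+5 = 15
ES_G = 14; EF_G = 14+12 = 26
ES_H = max(EF_B=11, EF_D=16, EF_E=14, EF_F=15, EF_G=26) = 26; EF_H = 26+13 = 39
Expected project duration μ = 39 days. Critical path: A → C → G → H.

39 days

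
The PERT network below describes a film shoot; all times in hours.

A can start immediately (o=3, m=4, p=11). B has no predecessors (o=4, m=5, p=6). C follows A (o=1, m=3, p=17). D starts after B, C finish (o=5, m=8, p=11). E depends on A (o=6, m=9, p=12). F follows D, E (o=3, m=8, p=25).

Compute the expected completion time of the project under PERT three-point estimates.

te_A = (3 + 4·4 + 11)/6 = 30/6 = 5
te_B = (4 + 4·5 + 6)/6 = 30/6 = 5
te_C = (1 + 4·3 + 17)/6 = 30/6 = 5
te_D = (5 + 4·8 + 11)/6 = 48/6 = 8
te_E = (6 + 4·9 + 12)/6 = 54/6 = 9
te_F = (3 + 4·8 + 25)/6 = 60/6 = 10

Forward pass:
ES_A = 0; EF_A = 5
ES_B = 0; EF_B = 5
ES_C = 5; EF_C = 5+5 = 10
ES_D = max(EF_B=5, EF_C=10) = 10; EF_D = 10+8 = 18
ES_E = 5; EF_E = 5+9 = 14
ES_F = max(EF_D=18, EF_E=14) = 18; EF_F = 18+10 = 28
Expected project duration μ = 28 hours. Critical path: A → C → D → F.

28 hours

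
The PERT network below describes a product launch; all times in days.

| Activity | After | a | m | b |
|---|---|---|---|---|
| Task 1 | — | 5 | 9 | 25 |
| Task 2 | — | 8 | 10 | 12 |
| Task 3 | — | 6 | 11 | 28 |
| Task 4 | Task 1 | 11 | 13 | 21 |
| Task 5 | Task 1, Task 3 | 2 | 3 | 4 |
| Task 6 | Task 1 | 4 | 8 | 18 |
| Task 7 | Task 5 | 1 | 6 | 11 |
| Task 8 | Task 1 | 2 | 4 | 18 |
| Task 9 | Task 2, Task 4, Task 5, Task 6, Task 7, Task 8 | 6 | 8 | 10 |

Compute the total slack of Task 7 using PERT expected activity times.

3 days

te_Task 1 = (5 + 4·9 + 25)/6 = 66/6 = 11
te_Task 2 = (8 + 4·10 + 12)/6 = 60/6 = 10
te_Task 3 = (6 + 4·11 + 28)/6 = 78/6 = 13
te_Task 4 = (11 + 4·13 + 21)/6 = 84/6 = 14
te_Task 5 = (2 + 4·3 + 4)/6 = 18/6 = 3
te_Task 6 = (4 + 4·8 + 18)/6 = 54/6 = 9
te_Task 7 = (1 + 4·6 + 11)/6 = 36/6 = 6
te_Task 8 = (2 + 4·4 + 18)/6 = 36/6 = 6
te_Task 9 = (6 + 4·8 + 10)/6 = 48/6 = 8

Forward pass:
ES_Task 1 = 0; EF_Task 1 = 11
ES_Task 2 = 0; EF_Task 2 = 10
ES_Task 3 = 0; EF_Task 3 = 13
ES_Task 4 = 11; EF_Task 4 = 11+14 = 25
ES_Task 5 = max(EF_Task 1=11, EF_Task 3=13) = 13; EF_Task 5 = 13+3 = 16
ES_Task 6 = 11; EF_Task 6 = 11+9 = 20
ES_Task 7 = 16; EF_Task 7 = 16+6 = 22
ES_Task 8 = 11; EF_Task 8 = 11+6 = 17
ES_Task 9 = max(EF_Task 2=10, EF_Task 4=25, EF_Task 5=16, EF_Task 6=20, EF_Task 7=22, EF_Task 8=17) = 25; EF_Task 9 = 25+8 = 33
Expected project duration μ = 33 days. Critical path: Task 1 → Task 4 → Task 9.

Backward pass:
LF_Task 9 = 33; LS_Task 9 = 33−8 = 25
LF_Task 8 = LS_Task 9 = 25; LS_Task 8 = 25−6 = 19
LF_Task 7 = LS_Task 9 = 25; LS_Task 7 = 25−6 = 19
LF_Task 6 = LS_Task 9 = 25; LS_Task 6 = 25−9 = 16
LF_Task 5 = min(LS_Task 7=19, LS_Task 9=25) = 19; LS_Task 5 = 19−3 = 16
LF_Task 4 = LS_Task 9 = 25; LS_Task 4 = 25−14 = 11
LF_Task 3 = LS_Task 5 = 16; LS_Task 3 = 16−13 = 3
LF_Task 2 = LS_Task 9 = 25; LS_Task 2 = 25−10 = 15
LF_Task 1 = min(LS_Task 4=11, LS_Task 5=16, LS_Task 6=16, LS_Task 8=19) = 11; LS_Task 1 = 11−11 = 0
Slack_Task 7 = LS_Task 7 − ES_Task 7 = 19 − 16 = 3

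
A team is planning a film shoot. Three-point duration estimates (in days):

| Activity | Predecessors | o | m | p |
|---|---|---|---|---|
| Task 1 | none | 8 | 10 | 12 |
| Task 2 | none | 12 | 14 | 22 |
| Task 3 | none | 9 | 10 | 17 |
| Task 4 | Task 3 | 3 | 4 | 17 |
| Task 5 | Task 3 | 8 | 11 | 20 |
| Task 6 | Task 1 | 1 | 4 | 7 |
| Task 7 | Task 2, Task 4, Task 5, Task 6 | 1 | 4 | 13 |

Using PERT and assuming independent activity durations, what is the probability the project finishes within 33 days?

te_Task 1 = (8 + 4·10 + 12)/6 = 60/6 = 10; σ²_Task 1 = ((12−8)/6)² = 0.444
te_Task 2 = (12 + 4·14 + 22)/6 = 90/6 = 15; σ²_Task 2 = ((22−12)/6)² = 2.778
te_Task 3 = (9 + 4·10 + 17)/6 = 66/6 = 11; σ²_Task 3 = ((17−9)/6)² = 1.778
te_Task 4 = (3 + 4·4 + 17)/6 = 36/6 = 6; σ²_Task 4 = ((17−3)/6)² = 5.444
te_Task 5 = (8 + 4·11 + 20)/6 = 72/6 = 12; σ²_Task 5 = ((20−8)/6)² = 4.000
te_Task 6 = (1 + 4·4 + 7)/6 = 24/6 = 4; σ²_Task 6 = ((7−1)/6)² = 1.000
te_Task 7 = (1 + 4·4 + 13)/6 = 30/6 = 5; σ²_Task 7 = ((13−1)/6)² = 4.000

Forward pass:
ES_Task 1 = 0; EF_Task 1 = 10
ES_Task 2 = 0; EF_Task 2 = 15
ES_Task 3 = 0; EF_Task 3 = 11
ES_Task 4 = 11; EF_Task 4 = 11+6 = 17
ES_Task 5 = 11; EF_Task 5 = 11+12 = 23
ES_Task 6 = 10; EF_Task 6 = 10+4 = 14
ES_Task 7 = max(EF_Task 2=15, EF_Task 4=17, EF_Task 5=23, EF_Task 6=14) = 23; EF_Task 7 = 23+5 = 28
Expected project duration μ = 28 days. Critical path: Task 3 → Task 5 → Task 7.

Variance along critical path = 1.778 + 4.000 + 4.000 = 9.778; σ = √9.778 = 3.127 days.
Z = (33 − 28) / 3.127 = 1.599
P(T ≤ 33) = Φ(1.599) ≈ 0.945

0.945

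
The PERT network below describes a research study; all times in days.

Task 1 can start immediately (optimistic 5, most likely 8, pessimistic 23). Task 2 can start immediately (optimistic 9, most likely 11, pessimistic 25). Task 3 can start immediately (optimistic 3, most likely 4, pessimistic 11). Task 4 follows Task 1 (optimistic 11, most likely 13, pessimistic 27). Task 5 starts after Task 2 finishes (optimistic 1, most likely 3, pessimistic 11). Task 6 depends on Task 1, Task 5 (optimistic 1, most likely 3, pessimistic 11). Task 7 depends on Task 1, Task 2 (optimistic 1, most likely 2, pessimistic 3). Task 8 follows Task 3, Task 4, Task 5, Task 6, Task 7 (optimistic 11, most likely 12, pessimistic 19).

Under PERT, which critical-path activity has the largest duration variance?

te_Task 1 = (5 + 4·8 + 23)/6 = 60/6 = 10; σ²_Task 1 = ((23−5)/6)² = 9.000
te_Task 2 = (9 + 4·11 + 25)/6 = 78/6 = 13; σ²_Task 2 = ((25−9)/6)² = 7.111
te_Task 3 = (3 + 4·4 + 11)/6 = 30/6 = 5; σ²_Task 3 = ((11−3)/6)² = 1.778
te_Task 4 = (11 + 4·13 + 27)/6 = 90/6 = 15; σ²_Task 4 = ((27−11)/6)² = 7.111
te_Task 5 = (1 + 4·3 + 11)/6 = 24/6 = 4; σ²_Task 5 = ((11−1)/6)² = 2.778
te_Task 6 = (1 + 4·3 + 11)/6 = 24/6 = 4; σ²_Task 6 = ((11−1)/6)² = 2.778
te_Task 7 = (1 + 4·2 + 3)/6 = 12/6 = 2; σ²_Task 7 = ((3−1)/6)² = 0.111
te_Task 8 = (11 + 4·12 + 19)/6 = 78/6 = 13; σ²_Task 8 = ((19−11)/6)² = 1.778

Forward pass:
ES_Task 1 = 0; EF_Task 1 = 10
ES_Task 2 = 0; EF_Task 2 = 13
ES_Task 3 = 0; EF_Task 3 = 5
ES_Task 4 = 10; EF_Task 4 = 10+15 = 25
ES_Task 5 = 13; EF_Task 5 = 13+4 = 17
ES_Task 6 = max(EF_Task 1=10, EF_Task 5=17) = 17; EF_Task 6 = 17+4 = 21
ES_Task 7 = max(EF_Task 1=10, EF_Task 2=13) = 13; EF_Task 7 = 13+2 = 15
ES_Task 8 = max(EF_Task 3=5, EF_Task 4=25, EF_Task 5=17, EF_Task 6=21, EF_Task 7=15) = 25; EF_Task 8 = 25+13 = 38
Expected project duration μ = 38 days. Critical path: Task 1 → Task 4 → Task 8.

Variances on critical path: σ²_Task 1=9.000, σ²_Task 4=7.111, σ²_Task 8=1.778.
Largest is σ²_Task 1 = 9.000.

Task 1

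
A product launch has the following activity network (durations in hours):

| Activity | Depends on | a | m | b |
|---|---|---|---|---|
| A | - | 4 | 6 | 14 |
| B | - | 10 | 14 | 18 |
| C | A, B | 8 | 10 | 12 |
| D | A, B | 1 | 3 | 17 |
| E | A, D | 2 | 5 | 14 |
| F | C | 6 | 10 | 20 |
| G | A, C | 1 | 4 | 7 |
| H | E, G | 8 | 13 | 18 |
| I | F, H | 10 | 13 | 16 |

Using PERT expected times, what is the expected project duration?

54 hours

te_A = (4 + 4·6 + 14)/6 = 42/6 = 7
te_B = (10 + 4·14 + 18)/6 = 84/6 = 14
te_C = (8 + 4·10 + 12)/6 = 60/6 = 10
te_D = (1 + 4·3 + 17)/6 = 30/6 = 5
te_E = (2 + 4·5 + 14)/6 = 36/6 = 6
te_F = (6 + 4·10 + 20)/6 = 66/6 = 11
te_G = (1 + 4·4 + 7)/6 = 24/6 = 4
te_H = (8 + 4·13 + 18)/6 = 78/6 = 13
te_I = (10 + 4·13 + 16)/6 = 78/6 = 13

Forward pass:
ES_A = 0; EF_A = 7
ES_B = 0; EF_B = 14
ES_C = max(EF_A=7, EF_B=14) = 14; EF_C = 14+10 = 24
ES_D = max(EF_A=7, EF_B=14) = 14; EF_D = 14+5 = 19
ES_E = max(EF_A=7, EF_D=19) = 19; EF_E = 19+6 = 25
ES_F = 24; EF_F = 24+11 = 35
ES_G = max(EF_A=7, EF_C=24) = 24; EF_G = 24+4 = 28
ES_H = max(EF_E=25, EF_G=28) = 28; EF_H = 28+13 = 41
ES_I = max(EF_F=35, EF_H=41) = 41; EF_I = 41+13 = 54
Expected project duration μ = 54 hours. Critical path: B → C → G → H → I.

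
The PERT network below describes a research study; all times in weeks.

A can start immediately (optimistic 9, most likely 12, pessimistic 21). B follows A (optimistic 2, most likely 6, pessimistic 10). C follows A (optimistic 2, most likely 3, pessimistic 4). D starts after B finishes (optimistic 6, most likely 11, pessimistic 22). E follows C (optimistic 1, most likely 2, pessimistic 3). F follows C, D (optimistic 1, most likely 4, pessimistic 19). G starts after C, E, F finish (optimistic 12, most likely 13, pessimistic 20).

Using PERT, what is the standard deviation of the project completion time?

te_A = (9 + 4·12 + 21)/6 = 78/6 = 13; σ²_A = ((21−9)/6)² = 4.000
te_B = (2 + 4·6 + 10)/6 = 36/6 = 6; σ²_B = ((10−2)/6)² = 1.778
te_C = (2 + 4·3 + 4)/6 = 18/6 = 3; σ²_C = ((4−2)/6)² = 0.111
te_D = (6 + 4·11 + 22)/6 = 72/6 = 12; σ²_D = ((22−6)/6)² = 7.111
te_E = (1 + 4·2 + 3)/6 = 12/6 = 2; σ²_E = ((3−1)/6)² = 0.111
te_F = (1 + 4·4 + 19)/6 = 36/6 = 6; σ²_F = ((19−1)/6)² = 9.000
te_G = (12 + 4·13 + 20)/6 = 84/6 = 14; σ²_G = ((20−12)/6)² = 1.778

Forward pass:
ES_A = 0; EF_A = 13
ES_B = 13; EF_B = 13+6 = 19
ES_C = 13; EF_C = 13+3 = 16
ES_D = 19; EF_D = 19+12 = 31
ES_E = 16; EF_E = 16+2 = 18
ES_F = max(EF_C=16, EF_D=31) = 31; EF_F = 31+6 = 37
ES_G = max(EF_C=16, EF_E=18, EF_F=37) = 37; EF_G = 37+14 = 51
Expected project duration μ = 51 weeks. Critical path: A → B → D → F → G.

Variance along critical path = 4.000 + 1.778 + 7.111 + 9.000 + 1.778 = 23.667
σ = √23.667 = 4.865 weeks

4.86 weeks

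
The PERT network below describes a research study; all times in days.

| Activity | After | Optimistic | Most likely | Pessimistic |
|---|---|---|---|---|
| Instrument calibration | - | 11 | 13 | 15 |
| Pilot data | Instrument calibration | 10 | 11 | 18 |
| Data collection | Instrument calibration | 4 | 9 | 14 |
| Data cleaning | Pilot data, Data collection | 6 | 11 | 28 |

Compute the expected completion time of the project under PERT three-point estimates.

38 days

te_Instrument calibration = (11 + 4·13 + 15)/6 = 78/6 = 13
te_Pilot data = (10 + 4·11 + 18)/6 = 72/6 = 12
te_Data collection = (4 + 4·9 + 14)/6 = 54/6 = 9
te_Data cleaning = (6 + 4·11 + 28)/6 = 78/6 = 13

Forward pass:
ES_Instrument calibration = 0; EF_Instrument calibration = 13
ES_Pilot data = 13; EF_Pilot data = 13+12 = 25
ES_Data collection = 13; EF_Data collection = 13+9 = 22
ES_Data cleaning = max(EF_Pilot data=25, EF_Data collection=22) = 25; EF_Data cleaning = 25+13 = 38
Expected project duration μ = 38 days. Critical path: Instrument calibration → Pilot data → Data cleaning.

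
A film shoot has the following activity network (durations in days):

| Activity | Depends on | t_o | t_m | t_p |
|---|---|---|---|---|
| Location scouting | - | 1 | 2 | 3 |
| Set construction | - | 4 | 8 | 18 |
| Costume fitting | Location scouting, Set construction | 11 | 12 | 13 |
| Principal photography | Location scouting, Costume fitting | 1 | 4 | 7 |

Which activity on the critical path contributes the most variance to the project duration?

te_Location scouting = (1 + 4·2 + 3)/6 = 12/6 = 2; σ²_Location scouting = ((3−1)/6)² = 0.111
te_Set construction = (4 + 4·8 + 18)/6 = 54/6 = 9; σ²_Set construction = ((18−4)/6)² = 5.444
te_Costume fitting = (11 + 4·12 + 13)/6 = 72/6 = 12; σ²_Costume fitting = ((13−11)/6)² = 0.111
te_Principal photography = (1 + 4·4 + 7)/6 = 24/6 = 4; σ²_Principal photography = ((7−1)/6)² = 1.000

Forward pass:
ES_Location scouting = 0; EF_Location scouting = 2
ES_Set construction = 0; EF_Set construction = 9
ES_Costume fitting = max(EF_Location scouting=2, EF_Set construction=9) = 9; EF_Costume fitting = 9+12 = 21
ES_Principal photography = max(EF_Location scouting=2, EF_Costume fitting=21) = 21; EF_Principal photography = 21+4 = 25
Expected project duration μ = 25 days. Critical path: Set construction → Costume fitting → Principal photography.

Variances on critical path: σ²_Set construction=5.444, σ²_Costume fitting=0.111, σ²_Principal photography=1.000.
Largest is σ²_Set construction = 5.444.

Set construction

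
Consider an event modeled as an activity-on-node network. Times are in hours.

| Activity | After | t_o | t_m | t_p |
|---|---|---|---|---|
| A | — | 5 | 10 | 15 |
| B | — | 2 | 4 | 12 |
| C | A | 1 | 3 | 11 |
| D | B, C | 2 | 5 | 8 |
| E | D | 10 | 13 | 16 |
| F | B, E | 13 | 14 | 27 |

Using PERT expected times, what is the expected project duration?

te_A = (5 + 4·10 + 15)/6 = 60/6 = 10
te_B = (2 + 4·4 + 12)/6 = 30/6 = 5
te_C = (1 + 4·3 + 11)/6 = 24/6 = 4
te_D = (2 + 4·5 + 8)/6 = 30/6 = 5
te_E = (10 + 4·13 + 16)/6 = 78/6 = 13
te_F = (13 + 4·14 + 27)/6 = 96/6 = 16

Forward pass:
ES_A = 0; EF_A = 10
ES_B = 0; EF_B = 5
ES_C = 10; EF_C = 10+4 = 14
ES_D = max(EF_B=5, EF_C=14) = 14; EF_D = 14+5 = 19
ES_E = 19; EF_E = 19+13 = 32
ES_F = max(EF_B=5, EF_E=32) = 32; EF_F = 32+16 = 48
Expected project duration μ = 48 hours. Critical path: A → C → D → E → F.

48 hours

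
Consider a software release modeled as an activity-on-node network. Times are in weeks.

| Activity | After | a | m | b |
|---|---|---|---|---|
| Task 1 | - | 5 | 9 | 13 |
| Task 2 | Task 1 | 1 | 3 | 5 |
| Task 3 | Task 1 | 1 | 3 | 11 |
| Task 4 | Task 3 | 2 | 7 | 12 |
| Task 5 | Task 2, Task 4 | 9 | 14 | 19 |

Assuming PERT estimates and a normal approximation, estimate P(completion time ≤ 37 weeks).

te_Task 1 = (5 + 4·9 + 13)/6 = 54/6 = 9; σ²_Task 1 = ((13−5)/6)² = 1.778
te_Task 2 = (1 + 4·3 + 5)/6 = 18/6 = 3; σ²_Task 2 = ((5−1)/6)² = 0.444
te_Task 3 = (1 + 4·3 + 11)/6 = 24/6 = 4; σ²_Task 3 = ((11−1)/6)² = 2.778
te_Task 4 = (2 + 4·7 + 12)/6 = 42/6 = 7; σ²_Task 4 = ((12−2)/6)² = 2.778
te_Task 5 = (9 + 4·14 + 19)/6 = 84/6 = 14; σ²_Task 5 = ((19−9)/6)² = 2.778

Forward pass:
ES_Task 1 = 0; EF_Task 1 = 9
ES_Task 2 = 9; EF_Task 2 = 9+3 = 12
ES_Task 3 = 9; EF_Task 3 = 9+4 = 13
ES_Task 4 = 13; EF_Task 4 = 13+7 = 20
ES_Task 5 = max(EF_Task 2=12, EF_Task 4=20) = 20; EF_Task 5 = 20+14 = 34
Expected project duration μ = 34 weeks. Critical path: Task 1 → Task 3 → Task 4 → Task 5.

Variance along critical path = 1.778 + 2.778 + 2.778 + 2.778 = 10.111; σ = √10.111 = 3.180 weeks.
Z = (37 − 34) / 3.180 = 0.943
P(T ≤ 37) = Φ(0.943) ≈ 0.827

0.827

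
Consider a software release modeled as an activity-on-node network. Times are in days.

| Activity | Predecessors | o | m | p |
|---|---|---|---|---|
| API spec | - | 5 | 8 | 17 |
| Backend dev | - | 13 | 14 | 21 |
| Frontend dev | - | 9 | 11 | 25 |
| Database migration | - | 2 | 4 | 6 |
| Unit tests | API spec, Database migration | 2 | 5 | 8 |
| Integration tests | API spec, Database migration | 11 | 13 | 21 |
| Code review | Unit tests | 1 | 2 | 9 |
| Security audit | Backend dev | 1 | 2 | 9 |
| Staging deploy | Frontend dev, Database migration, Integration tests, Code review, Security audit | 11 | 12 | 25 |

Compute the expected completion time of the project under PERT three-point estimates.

te_API spec = (5 + 4·8 + 17)/6 = 54/6 = 9
te_Backend dev = (13 + 4·14 + 21)/6 = 90/6 = 15
te_Frontend dev = (9 + 4·11 + 25)/6 = 78/6 = 13
te_Database migration = (2 + 4·4 + 6)/6 = 24/6 = 4
te_Unit tests = (2 + 4·5 + 8)/6 = 30/6 = 5
te_Integration tests = (11 + 4·13 + 21)/6 = 84/6 = 14
te_Code review = (1 + 4·2 + 9)/6 = 18/6 = 3
te_Security audit = (1 + 4·2 + 9)/6 = 18/6 = 3
te_Staging deploy = (11 + 4·12 + 25)/6 = 84/6 = 14

Forward pass:
ES_API spec = 0; EF_API spec = 9
ES_Backend dev = 0; EF_Backend dev = 15
ES_Frontend dev = 0; EF_Frontend dev = 13
ES_Database migration = 0; EF_Database migration = 4
ES_Unit tests = max(EF_API spec=9, EF_Database migration=4) = 9; EF_Unit tests = 9+5 = 14
ES_Integration tests = max(EF_API spec=9, EF_Database migration=4) = 9; EF_Integration tests = 9+14 = 23
ES_Code review = 14; EF_Code review = 14+3 = 17
ES_Security audit = 15; EF_Security audit = 15+3 = 18
ES_Staging deploy = max(EF_Frontend dev=13, EF_Database migration=4, EF_Integration tests=23, EF_Code review=17, EF_Security audit=18) = 23; EF_Staging deploy = 23+14 = 37
Expected project duration μ = 37 days. Critical path: API spec → Integration tests → Staging deploy.

37 days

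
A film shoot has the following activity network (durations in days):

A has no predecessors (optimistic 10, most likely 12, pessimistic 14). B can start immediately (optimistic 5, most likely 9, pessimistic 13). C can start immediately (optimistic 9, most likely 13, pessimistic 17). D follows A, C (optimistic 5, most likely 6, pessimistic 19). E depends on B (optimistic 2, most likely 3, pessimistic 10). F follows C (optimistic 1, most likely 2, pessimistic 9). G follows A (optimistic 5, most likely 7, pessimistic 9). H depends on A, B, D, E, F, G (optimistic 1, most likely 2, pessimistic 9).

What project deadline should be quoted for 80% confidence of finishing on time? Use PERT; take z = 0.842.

26.5 days

te_A = (10 + 4·12 + 14)/6 = 72/6 = 12; σ²_A = ((14−10)/6)² = 0.444
te_B = (5 + 4·9 + 13)/6 = 54/6 = 9; σ²_B = ((13−5)/6)² = 1.778
te_C = (9 + 4·13 + 17)/6 = 78/6 = 13; σ²_C = ((17−9)/6)² = 1.778
te_D = (5 + 4·6 + 19)/6 = 48/6 = 8; σ²_D = ((19−5)/6)² = 5.444
te_E = (2 + 4·3 + 10)/6 = 24/6 = 4; σ²_E = ((10−2)/6)² = 1.778
te_F = (1 + 4·2 + 9)/6 = 18/6 = 3; σ²_F = ((9−1)/6)² = 1.778
te_G = (5 + 4·7 + 9)/6 = 42/6 = 7; σ²_G = ((9−5)/6)² = 0.444
te_H = (1 + 4·2 + 9)/6 = 18/6 = 3; σ²_H = ((9−1)/6)² = 1.778

Forward pass:
ES_A = 0; EF_A = 12
ES_B = 0; EF_B = 9
ES_C = 0; EF_C = 13
ES_D = max(EF_A=12, EF_C=13) = 13; EF_D = 13+8 = 21
ES_E = 9; EF_E = 9+4 = 13
ES_F = 13; EF_F = 13+3 = 16
ES_G = 12; EF_G = 12+7 = 19
ES_H = max(EF_A=12, EF_B=9, EF_D=21, EF_E=13, EF_F=16, EF_G=19) = 21; EF_H = 21+3 = 24
Expected project duration μ = 24 days. Critical path: C → D → H.

Variance along critical path = 1.778 + 5.444 + 1.778 = 9.000; σ = 3.000 days.
D = μ + z·σ = 24 + 0.842·3.000 = 26.5 days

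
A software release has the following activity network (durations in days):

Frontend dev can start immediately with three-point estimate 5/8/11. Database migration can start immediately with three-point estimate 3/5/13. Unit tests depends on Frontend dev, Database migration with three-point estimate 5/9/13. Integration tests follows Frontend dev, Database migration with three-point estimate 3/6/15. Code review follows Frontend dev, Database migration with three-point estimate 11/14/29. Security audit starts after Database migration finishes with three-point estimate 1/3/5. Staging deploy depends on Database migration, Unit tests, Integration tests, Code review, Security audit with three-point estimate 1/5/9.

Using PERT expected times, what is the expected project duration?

29 days

te_Frontend dev = (5 + 4·8 + 11)/6 = 48/6 = 8
te_Database migration = (3 + 4·5 + 13)/6 = 36/6 = 6
te_Unit tests = (5 + 4·9 + 13)/6 = 54/6 = 9
te_Integration tests = (3 + 4·6 + 15)/6 = 42/6 = 7
te_Code review = (11 + 4·14 + 29)/6 = 96/6 = 16
te_Security audit = (1 + 4·3 + 5)/6 = 18/6 = 3
te_Staging deploy = (1 + 4·5 + 9)/6 = 30/6 = 5

Forward pass:
ES_Frontend dev = 0; EF_Frontend dev = 8
ES_Database migration = 0; EF_Database migration = 6
ES_Unit tests = max(EF_Frontend dev=8, EF_Database migration=6) = 8; EF_Unit tests = 8+9 = 17
ES_Integration tests = max(EF_Frontend dev=8, EF_Database migration=6) = 8; EF_Integration tests = 8+7 = 15
ES_Code review = max(EF_Frontend dev=8, EF_Database migration=6) = 8; EF_Code review = 8+16 = 24
ES_Security audit = 6; EF_Security audit = 6+3 = 9
ES_Staging deploy = max(EF_Database migration=6, EF_Unit tests=17, EF_Integration tests=15, EF_Code review=24, EF_Security audit=9) = 24; EF_Staging deploy = 24+5 = 29
Expected project duration μ = 29 days. Critical path: Frontend dev → Code review → Staging deploy.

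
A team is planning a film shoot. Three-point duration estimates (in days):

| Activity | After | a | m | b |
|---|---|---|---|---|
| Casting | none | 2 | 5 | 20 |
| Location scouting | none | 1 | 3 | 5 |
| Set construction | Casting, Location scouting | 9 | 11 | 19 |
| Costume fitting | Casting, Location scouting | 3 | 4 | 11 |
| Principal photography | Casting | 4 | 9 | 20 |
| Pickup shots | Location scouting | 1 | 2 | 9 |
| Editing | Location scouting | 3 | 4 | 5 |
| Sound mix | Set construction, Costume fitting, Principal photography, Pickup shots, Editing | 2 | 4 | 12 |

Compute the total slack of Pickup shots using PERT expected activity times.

te_Casting = (2 + 4·5 + 20)/6 = 42/6 = 7
te_Location scouting = (1 + 4·3 + 5)/6 = 18/6 = 3
te_Set construction = (9 + 4·11 + 19)/6 = 72/6 = 12
te_Costume fitting = (3 + 4·4 + 11)/6 = 30/6 = 5
te_Principal photography = (4 + 4·9 + 20)/6 = 60/6 = 10
te_Pickup shots = (1 + 4·2 + 9)/6 = 18/6 = 3
te_Editing = (3 + 4·4 + 5)/6 = 24/6 = 4
te_Sound mix = (2 + 4·4 + 12)/6 = 30/6 = 5

Forward pass:
ES_Casting = 0; EF_Casting = 7
ES_Location scouting = 0; EF_Location scouting = 3
ES_Set construction = max(EF_Casting=7, EF_Location scouting=3) = 7; EF_Set construction = 7+12 = 19
ES_Costume fitting = max(EF_Casting=7, EF_Location scouting=3) = 7; EF_Costume fitting = 7+5 = 12
ES_Principal photography = 7; EF_Principal photography = 7+10 = 17
ES_Pickup shots = 3; EF_Pickup shots = 3+3 = 6
ES_Editing = 3; EF_Editing = 3+4 = 7
ES_Sound mix = max(EF_Set construction=19, EF_Costume fitting=12, EF_Principal photography=17, EF_Pickup shots=6, EF_Editing=7) = 19; EF_Sound mix = 19+5 = 24
Expected project duration μ = 24 days. Critical path: Casting → Set construction → Sound mix.

Backward pass:
LF_Sound mix = 24; LS_Sound mix = 24−5 = 19
LF_Editing = LS_Sound mix = 19; LS_Editing = 19−4 = 15
LF_Pickup shots = LS_Sound mix = 19; LS_Pickup shots = 19−3 = 16
LF_Principal photography = LS_Sound mix = 19; LS_Principal photography = 19−10 = 9
LF_Costume fitting = LS_Sound mix = 19; LS_Costume fitting = 19−5 = 14
LF_Set construction = LS_Sound mix = 19; LS_Set construction = 19−12 = 7
LF_Location scouting = min(LS_Set construction=7, LS_Costume fitting=14, LS_Pickup shots=16, LS_Editing=15) = 7; LS_Location scouting = 7−3 = 4
LF_Casting = min(LS_Set construction=7, LS_Costume fitting=14, LS_Principal photography=9) = 7; LS_Casting = 7−7 = 0
Slack_Pickup shots = LS_Pickup shots − ES_Pickup shots = 16 − 3 = 13

13 days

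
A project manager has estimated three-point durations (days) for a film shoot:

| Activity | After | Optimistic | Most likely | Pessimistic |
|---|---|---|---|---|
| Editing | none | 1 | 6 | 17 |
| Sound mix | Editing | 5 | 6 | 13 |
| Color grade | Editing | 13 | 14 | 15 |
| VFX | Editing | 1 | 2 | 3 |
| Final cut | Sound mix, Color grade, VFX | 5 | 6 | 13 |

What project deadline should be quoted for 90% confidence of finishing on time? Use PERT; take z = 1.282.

31.8 days

te_Editing = (1 + 4·6 + 17)/6 = 42/6 = 7; σ²_Editing = ((17−1)/6)² = 7.111
te_Sound mix = (5 + 4·6 + 13)/6 = 42/6 = 7; σ²_Sound mix = ((13−5)/6)² = 1.778
te_Color grade = (13 + 4·14 + 15)/6 = 84/6 = 14; σ²_Color grade = ((15−13)/6)² = 0.111
te_VFX = (1 + 4·2 + 3)/6 = 12/6 = 2; σ²_VFX = ((3−1)/6)² = 0.111
te_Final cut = (5 + 4·6 + 13)/6 = 42/6 = 7; σ²_Final cut = ((13−5)/6)² = 1.778

Forward pass:
ES_Editing = 0; EF_Editing = 7
ES_Sound mix = 7; EF_Sound mix = 7+7 = 14
ES_Color grade = 7; EF_Color grade = 7+14 = 21
ES_VFX = 7; EF_VFX = 7+2 = 9
ES_Final cut = max(EF_Sound mix=14, EF_Color grade=21, EF_VFX=9) = 21; EF_Final cut = 21+7 = 28
Expected project duration μ = 28 days. Critical path: Editing → Color grade → Final cut.

Variance along critical path = 7.111 + 0.111 + 1.778 = 9.000; σ = 3.000 days.
D = μ + z·σ = 28 + 1.282·3.000 = 31.8 days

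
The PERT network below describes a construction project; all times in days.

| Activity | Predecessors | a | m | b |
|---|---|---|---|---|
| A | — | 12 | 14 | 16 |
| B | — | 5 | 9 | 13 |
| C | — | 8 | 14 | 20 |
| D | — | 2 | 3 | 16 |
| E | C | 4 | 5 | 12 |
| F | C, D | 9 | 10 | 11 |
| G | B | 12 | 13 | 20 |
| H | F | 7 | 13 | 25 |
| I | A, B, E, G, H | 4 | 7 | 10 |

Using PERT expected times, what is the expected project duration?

te_A = (12 + 4·14 + 16)/6 = 84/6 = 14
te_B = (5 + 4·9 + 13)/6 = 54/6 = 9
te_C = (8 + 4·14 + 20)/6 = 84/6 = 14
te_D = (2 + 4·3 + 16)/6 = 30/6 = 5
te_E = (4 + 4·5 + 12)/6 = 36/6 = 6
te_F = (9 + 4·10 + 11)/6 = 60/6 = 10
te_G = (12 + 4·13 + 20)/6 = 84/6 = 14
te_H = (7 + 4·13 + 25)/6 = 84/6 = 14
te_I = (4 + 4·7 + 10)/6 = 42/6 = 7

Forward pass:
ES_A = 0; EF_A = 14
ES_B = 0; EF_B = 9
ES_C = 0; EF_C = 14
ES_D = 0; EF_D = 5
ES_E = 14; EF_E = 14+6 = 20
ES_F = max(EF_C=14, EF_D=5) = 14; EF_F = 14+10 = 24
ES_G = 9; EF_G = 9+14 = 23
ES_H = 24; EF_H = 24+14 = 38
ES_I = max(EF_A=14, EF_B=9, EF_E=20, EF_G=23, EF_H=38) = 38; EF_I = 38+7 = 45
Expected project duration μ = 45 days. Critical path: C → F → H → I.

45 days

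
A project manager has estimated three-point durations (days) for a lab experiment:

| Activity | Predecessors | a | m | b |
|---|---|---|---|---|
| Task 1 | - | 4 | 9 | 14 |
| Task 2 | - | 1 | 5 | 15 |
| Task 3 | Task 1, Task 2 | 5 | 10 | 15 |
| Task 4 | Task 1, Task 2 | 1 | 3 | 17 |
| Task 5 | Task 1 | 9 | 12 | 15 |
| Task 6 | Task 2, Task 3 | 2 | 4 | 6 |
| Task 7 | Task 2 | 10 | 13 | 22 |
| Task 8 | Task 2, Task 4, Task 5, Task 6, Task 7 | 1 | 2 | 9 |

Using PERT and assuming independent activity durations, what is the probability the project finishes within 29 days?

0.859

te_Task 1 = (4 + 4·9 + 14)/6 = 54/6 = 9; σ²_Task 1 = ((14−4)/6)² = 2.778
te_Task 2 = (1 + 4·5 + 15)/6 = 36/6 = 6; σ²_Task 2 = ((15−1)/6)² = 5.444
te_Task 3 = (5 + 4·10 + 15)/6 = 60/6 = 10; σ²_Task 3 = ((15−5)/6)² = 2.778
te_Task 4 = (1 + 4·3 + 17)/6 = 30/6 = 5; σ²_Task 4 = ((17−1)/6)² = 7.111
te_Task 5 = (9 + 4·12 + 15)/6 = 72/6 = 12; σ²_Task 5 = ((15−9)/6)² = 1.000
te_Task 6 = (2 + 4·4 + 6)/6 = 24/6 = 4; σ²_Task 6 = ((6−2)/6)² = 0.444
te_Task 7 = (10 + 4·13 + 22)/6 = 84/6 = 14; σ²_Task 7 = ((22−10)/6)² = 4.000
te_Task 8 = (1 + 4·2 + 9)/6 = 18/6 = 3; σ²_Task 8 = ((9−1)/6)² = 1.778

Forward pass:
ES_Task 1 = 0; EF_Task 1 = 9
ES_Task 2 = 0; EF_Task 2 = 6
ES_Task 3 = max(EF_Task 1=9, EF_Task 2=6) = 9; EF_Task 3 = 9+10 = 19
ES_Task 4 = max(EF_Task 1=9, EF_Task 2=6) = 9; EF_Task 4 = 9+5 = 14
ES_Task 5 = 9; EF_Task 5 = 9+12 = 21
ES_Task 6 = max(EF_Task 2=6, EF_Task 3=19) = 19; EF_Task 6 = 19+4 = 23
ES_Task 7 = 6; EF_Task 7 = 6+14 = 20
ES_Task 8 = max(EF_Task 2=6, EF_Task 4=14, EF_Task 5=21, EF_Task 6=23, EF_Task 7=20) = 23; EF_Task 8 = 23+3 = 26
Expected project duration μ = 26 days. Critical path: Task 1 → Task 3 → Task 6 → Task 8.

Variance along critical path = 2.778 + 2.778 + 0.444 + 1.778 = 7.778; σ = √7.778 = 2.789 days.
Z = (29 − 26) / 2.789 = 1.076
P(T ≤ 29) = Φ(1.076) ≈ 0.859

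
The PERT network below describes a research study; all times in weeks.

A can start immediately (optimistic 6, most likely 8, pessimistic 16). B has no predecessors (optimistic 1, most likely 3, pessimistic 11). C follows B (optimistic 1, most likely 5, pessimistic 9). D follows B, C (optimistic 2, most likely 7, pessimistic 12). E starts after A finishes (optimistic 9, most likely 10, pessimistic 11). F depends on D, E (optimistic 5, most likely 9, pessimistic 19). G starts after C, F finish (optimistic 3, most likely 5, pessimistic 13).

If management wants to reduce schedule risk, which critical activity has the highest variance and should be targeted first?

F

te_A = (6 + 4·8 + 16)/6 = 54/6 = 9; σ²_A = ((16−6)/6)² = 2.778
te_B = (1 + 4·3 + 11)/6 = 24/6 = 4; σ²_B = ((11−1)/6)² = 2.778
te_C = (1 + 4·5 + 9)/6 = 30/6 = 5; σ²_C = ((9−1)/6)² = 1.778
te_D = (2 + 4·7 + 12)/6 = 42/6 = 7; σ²_D = ((12−2)/6)² = 2.778
te_E = (9 + 4·10 + 11)/6 = 60/6 = 10; σ²_E = ((11−9)/6)² = 0.111
te_F = (5 + 4·9 + 19)/6 = 60/6 = 10; σ²_F = ((19−5)/6)² = 5.444
te_G = (3 + 4·5 + 13)/6 = 36/6 = 6; σ²_G = ((13−3)/6)² = 2.778

Forward pass:
ES_A = 0; EF_A = 9
ES_B = 0; EF_B = 4
ES_C = 4; EF_C = 4+5 = 9
ES_D = max(EF_B=4, EF_C=9) = 9; EF_D = 9+7 = 16
ES_E = 9; EF_E = 9+10 = 19
ES_F = max(EF_D=16, EF_E=19) = 19; EF_F = 19+10 = 29
ES_G = max(EF_C=9, EF_F=29) = 29; EF_G = 29+6 = 35
Expected project duration μ = 35 weeks. Critical path: A → E → F → G.

Variances on critical path: σ²_A=2.778, σ²_E=0.111, σ²_F=5.444, σ²_G=2.778.
Largest is σ²_F = 5.444.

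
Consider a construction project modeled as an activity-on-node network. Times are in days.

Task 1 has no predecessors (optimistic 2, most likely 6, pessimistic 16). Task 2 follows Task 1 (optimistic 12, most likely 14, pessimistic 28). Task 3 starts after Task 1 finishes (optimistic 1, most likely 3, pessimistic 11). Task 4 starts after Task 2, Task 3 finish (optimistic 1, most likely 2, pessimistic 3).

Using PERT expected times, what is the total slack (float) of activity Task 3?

12 days

te_Task 1 = (2 + 4·6 + 16)/6 = 42/6 = 7
te_Task 2 = (12 + 4·14 + 28)/6 = 96/6 = 16
te_Task 3 = (1 + 4·3 + 11)/6 = 24/6 = 4
te_Task 4 = (1 + 4·2 + 3)/6 = 12/6 = 2

Forward pass:
ES_Task 1 = 0; EF_Task 1 = 7
ES_Task 2 = 7; EF_Task 2 = 7+16 = 23
ES_Task 3 = 7; EF_Task 3 = 7+4 = 11
ES_Task 4 = max(EF_Task 2=23, EF_Task 3=11) = 23; EF_Task 4 = 23+2 = 25
Expected project duration μ = 25 days. Critical path: Task 1 → Task 2 → Task 4.

Backward pass:
LF_Task 4 = 25; LS_Task 4 = 25−2 = 23
LF_Task 3 = LS_Task 4 = 23; LS_Task 3 = 23−4 = 19
LF_Task 2 = LS_Task 4 = 23; LS_Task 2 = 23−16 = 7
LF_Task 1 = min(LS_Task 2=7, LS_Task 3=19) = 7; LS_Task 1 = 7−7 = 0
Slack_Task 3 = LS_Task 3 − ES_Task 3 = 19 − 7 = 12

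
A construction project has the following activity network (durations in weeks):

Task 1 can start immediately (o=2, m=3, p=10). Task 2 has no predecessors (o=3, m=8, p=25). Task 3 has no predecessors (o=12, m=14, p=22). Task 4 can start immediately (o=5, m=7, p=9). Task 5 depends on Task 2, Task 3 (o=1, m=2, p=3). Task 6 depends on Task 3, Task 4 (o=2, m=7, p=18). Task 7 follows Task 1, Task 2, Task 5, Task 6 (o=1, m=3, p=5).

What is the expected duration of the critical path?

26 weeks

te_Task 1 = (2 + 4·3 + 10)/6 = 24/6 = 4
te_Task 2 = (3 + 4·8 + 25)/6 = 60/6 = 10
te_Task 3 = (12 + 4·14 + 22)/6 = 90/6 = 15
te_Task 4 = (5 + 4·7 + 9)/6 = 42/6 = 7
te_Task 5 = (1 + 4·2 + 3)/6 = 12/6 = 2
te_Task 6 = (2 + 4·7 + 18)/6 = 48/6 = 8
te_Task 7 = (1 + 4·3 + 5)/6 = 18/6 = 3

Forward pass:
ES_Task 1 = 0; EF_Task 1 = 4
ES_Task 2 = 0; EF_Task 2 = 10
ES_Task 3 = 0; EF_Task 3 = 15
ES_Task 4 = 0; EF_Task 4 = 7
ES_Task 5 = max(EF_Task 2=10, EF_Task 3=15) = 15; EF_Task 5 = 15+2 = 17
ES_Task 6 = max(EF_Task 3=15, EF_Task 4=7) = 15; EF_Task 6 = 15+8 = 23
ES_Task 7 = max(EF_Task 1=4, EF_Task 2=10, EF_Task 5=17, EF_Task 6=23) = 23; EF_Task 7 = 23+3 = 26
Expected project duration μ = 26 weeks. Critical path: Task 3 → Task 6 → Task 7.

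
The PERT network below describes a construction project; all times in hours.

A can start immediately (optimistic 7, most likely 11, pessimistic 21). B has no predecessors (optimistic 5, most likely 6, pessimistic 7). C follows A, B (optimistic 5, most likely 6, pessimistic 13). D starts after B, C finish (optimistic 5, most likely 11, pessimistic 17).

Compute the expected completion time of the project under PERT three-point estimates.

te_A = (7 + 4·11 + 21)/6 = 72/6 = 12
te_B = (5 + 4·6 + 7)/6 = 36/6 = 6
te_C = (5 + 4·6 + 13)/6 = 42/6 = 7
te_D = (5 + 4·11 + 17)/6 = 66/6 = 11

Forward pass:
ES_A = 0; EF_A = 12
ES_B = 0; EF_B = 6
ES_C = max(EF_A=12, EF_B=6) = 12; EF_C = 12+7 = 19
ES_D = max(EF_B=6, EF_C=19) = 19; EF_D = 19+11 = 30
Expected project duration μ = 30 hours. Critical path: A → C → D.

30 hours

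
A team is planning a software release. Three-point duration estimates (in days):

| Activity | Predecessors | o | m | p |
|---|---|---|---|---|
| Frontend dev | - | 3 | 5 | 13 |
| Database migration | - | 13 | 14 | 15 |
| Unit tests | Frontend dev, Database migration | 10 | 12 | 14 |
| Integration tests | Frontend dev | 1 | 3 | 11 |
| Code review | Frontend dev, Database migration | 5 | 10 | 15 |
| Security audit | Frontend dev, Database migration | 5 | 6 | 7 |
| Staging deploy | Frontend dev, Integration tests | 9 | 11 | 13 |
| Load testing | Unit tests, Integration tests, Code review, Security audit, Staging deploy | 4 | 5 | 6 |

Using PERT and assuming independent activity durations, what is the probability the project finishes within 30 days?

0.110

te_Frontend dev = (3 + 4·5 + 13)/6 = 36/6 = 6; σ²_Frontend dev = ((13−3)/6)² = 2.778
te_Database migration = (13 + 4·14 + 15)/6 = 84/6 = 14; σ²_Database migration = ((15−13)/6)² = 0.111
te_Unit tests = (10 + 4·12 + 14)/6 = 72/6 = 12; σ²_Unit tests = ((14−10)/6)² = 0.444
te_Integration tests = (1 + 4·3 + 11)/6 = 24/6 = 4; σ²_Integration tests = ((11−1)/6)² = 2.778
te_Code review = (5 + 4·10 + 15)/6 = 60/6 = 10; σ²_Code review = ((15−5)/6)² = 2.778
te_Security audit = (5 + 4·6 + 7)/6 = 36/6 = 6; σ²_Security audit = ((7−5)/6)² = 0.111
te_Staging deploy = (9 + 4·11 + 13)/6 = 66/6 = 11; σ²_Staging deploy = ((13−9)/6)² = 0.444
te_Load testing = (4 + 4·5 + 6)/6 = 30/6 = 5; σ²_Load testing = ((6−4)/6)² = 0.111

Forward pass:
ES_Frontend dev = 0; EF_Frontend dev = 6
ES_Database migration = 0; EF_Database migration = 14
ES_Unit tests = max(EF_Frontend dev=6, EF_Database migration=14) = 14; EF_Unit tests = 14+12 = 26
ES_Integration tests = 6; EF_Integration tests = 6+4 = 10
ES_Code review = max(EF_Frontend dev=6, EF_Database migration=14) = 14; EF_Code review = 14+10 = 24
ES_Security audit = max(EF_Frontend dev=6, EF_Database migration=14) = 14; EF_Security audit = 14+6 = 20
ES_Staging deploy = max(EF_Frontend dev=6, EF_Integration tests=10) = 10; EF_Staging deploy = 10+11 = 21
ES_Load testing = max(EF_Unit tests=26, EF_Integration tests=10, EF_Code review=24, EF_Security audit=20, EF_Staging deploy=21) = 26; EF_Load testing = 26+5 = 31
Expected project duration μ = 31 days. Critical path: Database migration → Unit tests → Load testing.

Variance along critical path = 0.111 + 0.444 + 0.111 = 0.667; σ = √0.667 = 0.816 days.
Z = (30 − 31) / 0.816 = -1.225
P(T ≤ 30) = Φ(-1.225) ≈ 0.110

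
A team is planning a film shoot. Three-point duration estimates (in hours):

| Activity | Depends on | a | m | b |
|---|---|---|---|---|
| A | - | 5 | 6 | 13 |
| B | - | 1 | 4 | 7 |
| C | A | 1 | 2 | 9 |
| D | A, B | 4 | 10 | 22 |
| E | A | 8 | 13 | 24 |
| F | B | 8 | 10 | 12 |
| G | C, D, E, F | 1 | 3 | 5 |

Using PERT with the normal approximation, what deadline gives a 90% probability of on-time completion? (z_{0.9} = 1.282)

te_A = (5 + 4·6 + 13)/6 = 42/6 = 7; σ²_A = ((13−5)/6)² = 1.778
te_B = (1 + 4·4 + 7)/6 = 24/6 = 4; σ²_B = ((7−1)/6)² = 1.000
te_C = (1 + 4·2 + 9)/6 = 18/6 = 3; σ²_C = ((9−1)/6)² = 1.778
te_D = (4 + 4·10 + 22)/6 = 66/6 = 11; σ²_D = ((22−4)/6)² = 9.000
te_E = (8 + 4·13 + 24)/6 = 84/6 = 14; σ²_E = ((24−8)/6)² = 7.111
te_F = (8 + 4·10 + 12)/6 = 60/6 = 10; σ²_F = ((12−8)/6)² = 0.444
te_G = (1 + 4·3 + 5)/6 = 18/6 = 3; σ²_G = ((5−1)/6)² = 0.444

Forward pass:
ES_A = 0; EF_A = 7
ES_B = 0; EF_B = 4
ES_C = 7; EF_C = 7+3 = 10
ES_D = max(EF_A=7, EF_B=4) = 7; EF_D = 7+11 = 18
ES_E = 7; EF_E = 7+14 = 21
ES_F = 4; EF_F = 4+10 = 14
ES_G = max(EF_C=10, EF_D=18, EF_E=21, EF_F=14) = 21; EF_G = 21+3 = 24
Expected project duration μ = 24 hours. Critical path: A → E → G.

Variance along critical path = 1.778 + 7.111 + 0.444 = 9.333; σ = 3.055 hours.
D = μ + z·σ = 24 + 1.282·3.055 = 27.9 hours

27.9 hours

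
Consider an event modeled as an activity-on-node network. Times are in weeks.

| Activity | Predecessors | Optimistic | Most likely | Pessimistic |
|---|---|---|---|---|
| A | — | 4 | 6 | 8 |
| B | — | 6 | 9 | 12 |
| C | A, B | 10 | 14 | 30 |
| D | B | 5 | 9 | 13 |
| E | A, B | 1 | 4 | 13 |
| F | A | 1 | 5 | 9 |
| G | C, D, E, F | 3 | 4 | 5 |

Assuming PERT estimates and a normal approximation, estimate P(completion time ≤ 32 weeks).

te_A = (4 + 4·6 + 8)/6 = 36/6 = 6; σ²_A = ((8−4)/6)² = 0.444
te_B = (6 + 4·9 + 12)/6 = 54/6 = 9; σ²_B = ((12−6)/6)² = 1.000
te_C = (10 + 4·14 + 30)/6 = 96/6 = 16; σ²_C = ((30−10)/6)² = 11.111
te_D = (5 + 4·9 + 13)/6 = 54/6 = 9; σ²_D = ((13−5)/6)² = 1.778
te_E = (1 + 4·4 + 13)/6 = 30/6 = 5; σ²_E = ((13−1)/6)² = 4.000
te_F = (1 + 4·5 + 9)/6 = 30/6 = 5; σ²_F = ((9−1)/6)² = 1.778
te_G = (3 + 4·4 + 5)/6 = 24/6 = 4; σ²_G = ((5−3)/6)² = 0.111

Forward pass:
ES_A = 0; EF_A = 6
ES_B = 0; EF_B = 9
ES_C = max(EF_A=6, EF_B=9) = 9; EF_C = 9+16 = 25
ES_D = 9; EF_D = 9+9 = 18
ES_E = max(EF_A=6, EF_B=9) = 9; EF_E = 9+5 = 14
ES_F = 6; EF_F = 6+5 = 11
ES_G = max(EF_C=25, EF_D=18, EF_E=14, EF_F=11) = 25; EF_G = 25+4 = 29
Expected project duration μ = 29 weeks. Critical path: B → C → G.

Variance along critical path = 1.000 + 11.111 + 0.111 = 12.222; σ = √12.222 = 3.496 weeks.
Z = (32 − 29) / 3.496 = 0.858
P(T ≤ 32) = Φ(0.858) ≈ 0.805

0.805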